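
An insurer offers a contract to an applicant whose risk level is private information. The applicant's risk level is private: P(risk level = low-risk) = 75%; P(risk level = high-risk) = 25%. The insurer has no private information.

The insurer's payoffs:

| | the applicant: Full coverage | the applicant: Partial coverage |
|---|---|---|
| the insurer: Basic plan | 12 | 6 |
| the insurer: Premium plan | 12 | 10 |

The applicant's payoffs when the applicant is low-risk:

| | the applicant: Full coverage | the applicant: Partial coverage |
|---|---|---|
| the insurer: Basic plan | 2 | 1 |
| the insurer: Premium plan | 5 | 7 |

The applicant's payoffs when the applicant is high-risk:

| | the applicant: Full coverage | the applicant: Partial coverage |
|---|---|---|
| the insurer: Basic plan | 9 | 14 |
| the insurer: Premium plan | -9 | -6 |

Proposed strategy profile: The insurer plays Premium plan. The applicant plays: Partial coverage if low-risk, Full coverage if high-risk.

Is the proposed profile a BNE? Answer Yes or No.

A profile is a BNE iff every type of every player is best-responding given beliefs about the other side.
The insurer plays Premium plan: E[Premium plan] = 0.75·(10) + 0.25·(12) = 10.5; E[Basic plan] = 7.5. Best-responding. ✓
The applicant (risk level low-risk), facing Premium plan: Full coverage gives 5, Partial coverage gives 7. Proposed Partial coverage is best. ✓
The applicant (risk level high-risk), facing Premium plan: Full coverage gives -9, Partial coverage gives -6. Proposed Full coverage is not best — profitable deviation exists. ✗

No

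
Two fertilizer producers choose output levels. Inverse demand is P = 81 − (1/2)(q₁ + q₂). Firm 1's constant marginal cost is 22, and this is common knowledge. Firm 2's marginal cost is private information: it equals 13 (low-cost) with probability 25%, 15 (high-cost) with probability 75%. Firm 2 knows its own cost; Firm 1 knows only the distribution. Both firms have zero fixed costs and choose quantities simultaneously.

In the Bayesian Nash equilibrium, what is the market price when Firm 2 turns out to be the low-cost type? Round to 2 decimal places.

Firm 2 with cost c maximizes (81 − (1/2)(q₁+q₂) − c)·q₂, giving q₂(c) = (81 − c − (1/2)q₁).
E[c₂] = 0.25·13 + 0.75·15 = 14.5
Firm 1's FOC against E[q₂] yields q₁ = (81 − 2·22 + E[c₂])/(3/2) = (81 − 44 + 14.5)/(3/2) = 34.3333.
q₂(low-cost) = 50.8333, so P = 81 − (1/2)·(34.3333 + 50.8333) = 38.4167.

38.42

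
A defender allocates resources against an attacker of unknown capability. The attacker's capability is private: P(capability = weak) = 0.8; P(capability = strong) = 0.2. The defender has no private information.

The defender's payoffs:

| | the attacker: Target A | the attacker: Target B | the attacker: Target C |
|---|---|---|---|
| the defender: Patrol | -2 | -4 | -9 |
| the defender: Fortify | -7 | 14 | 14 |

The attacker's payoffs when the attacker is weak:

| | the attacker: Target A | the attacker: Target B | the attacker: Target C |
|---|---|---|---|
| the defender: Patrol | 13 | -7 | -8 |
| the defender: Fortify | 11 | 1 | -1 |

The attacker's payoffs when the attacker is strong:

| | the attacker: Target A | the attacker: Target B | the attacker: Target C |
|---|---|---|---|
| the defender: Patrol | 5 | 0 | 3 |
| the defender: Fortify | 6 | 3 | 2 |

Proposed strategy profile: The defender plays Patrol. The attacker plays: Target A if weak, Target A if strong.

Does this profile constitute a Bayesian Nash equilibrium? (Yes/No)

Yes

The defender plays Patrol: E[Patrol] = 0.8·(-2) + 0.2·(-2) = -2; E[Fortify] = -7. Best-responding. ✓
The attacker (capability weak), facing Patrol: Target A gives 13, Target B gives -7, Target C gives -8. Proposed Target A is best. ✓
The attacker (capability strong), facing Patrol: Target A gives 5, Target B gives 0, Target C gives 3. Proposed Target A is best. ✓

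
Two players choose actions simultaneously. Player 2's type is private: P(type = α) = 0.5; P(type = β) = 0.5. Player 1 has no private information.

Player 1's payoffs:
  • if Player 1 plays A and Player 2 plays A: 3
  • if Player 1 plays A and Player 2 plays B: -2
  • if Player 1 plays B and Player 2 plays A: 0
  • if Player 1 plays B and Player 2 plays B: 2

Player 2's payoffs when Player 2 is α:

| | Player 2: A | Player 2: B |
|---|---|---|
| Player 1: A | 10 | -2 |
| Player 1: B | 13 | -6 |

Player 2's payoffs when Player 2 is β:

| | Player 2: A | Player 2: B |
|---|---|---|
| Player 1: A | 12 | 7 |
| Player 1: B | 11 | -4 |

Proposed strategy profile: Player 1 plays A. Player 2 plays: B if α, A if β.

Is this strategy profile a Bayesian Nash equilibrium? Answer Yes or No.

A profile is a BNE iff every type of every player is best-responding given beliefs about the other side.
Player 1 plays A: E[A] = 0.5·(-2) + 0.5·(3) = 0.5; E[B] = 1. Not best-responding. ✗
Player 2 (type α), facing A: A gives 10, B gives -2. Proposed B is not best — profitable deviation exists. ✗
Player 2 (type β), facing A: A gives 12, B gives 7. Proposed A is best. ✓

No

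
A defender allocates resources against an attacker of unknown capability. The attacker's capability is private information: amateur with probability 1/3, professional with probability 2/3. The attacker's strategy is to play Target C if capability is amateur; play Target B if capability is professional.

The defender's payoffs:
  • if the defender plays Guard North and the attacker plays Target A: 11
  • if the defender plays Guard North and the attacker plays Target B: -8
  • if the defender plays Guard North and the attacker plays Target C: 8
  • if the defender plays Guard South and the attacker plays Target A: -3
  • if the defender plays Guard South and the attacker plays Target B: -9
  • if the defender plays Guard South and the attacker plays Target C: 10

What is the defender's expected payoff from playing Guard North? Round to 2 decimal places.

E[Guard North] = 1/3·8 + 2/3·(-8) = 8/3 + (-16/3) = -8/3

-2.67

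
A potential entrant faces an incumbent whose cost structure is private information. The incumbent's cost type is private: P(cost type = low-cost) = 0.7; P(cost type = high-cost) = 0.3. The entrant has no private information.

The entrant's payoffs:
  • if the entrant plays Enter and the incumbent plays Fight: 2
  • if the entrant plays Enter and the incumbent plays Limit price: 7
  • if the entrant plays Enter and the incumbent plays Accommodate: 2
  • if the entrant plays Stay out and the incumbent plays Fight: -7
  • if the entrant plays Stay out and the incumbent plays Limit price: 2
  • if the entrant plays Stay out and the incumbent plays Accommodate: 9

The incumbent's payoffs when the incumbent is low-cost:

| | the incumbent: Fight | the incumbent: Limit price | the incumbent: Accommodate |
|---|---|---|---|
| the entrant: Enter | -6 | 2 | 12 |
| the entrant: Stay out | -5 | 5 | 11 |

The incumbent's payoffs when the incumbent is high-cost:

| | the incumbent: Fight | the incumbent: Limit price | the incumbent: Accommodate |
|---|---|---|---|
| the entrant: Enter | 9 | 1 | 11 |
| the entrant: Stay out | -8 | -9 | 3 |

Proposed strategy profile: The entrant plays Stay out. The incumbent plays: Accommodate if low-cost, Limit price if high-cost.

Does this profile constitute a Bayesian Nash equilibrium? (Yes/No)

The entrant plays Stay out: E[Stay out] = 0.7·(9) + 0.3·(2) = 6.9; E[Enter] = 3.5. Best-responding. ✓
The incumbent (cost type low-cost), facing Stay out: Fight gives -5, Limit price gives 5, Accommodate gives 11. Proposed Accommodate is best. ✓
The incumbent (cost type high-cost), facing Stay out: Fight gives -8, Limit price gives -9, Accommodate gives 3. Proposed Limit price is not best — profitable deviation exists. ✗

No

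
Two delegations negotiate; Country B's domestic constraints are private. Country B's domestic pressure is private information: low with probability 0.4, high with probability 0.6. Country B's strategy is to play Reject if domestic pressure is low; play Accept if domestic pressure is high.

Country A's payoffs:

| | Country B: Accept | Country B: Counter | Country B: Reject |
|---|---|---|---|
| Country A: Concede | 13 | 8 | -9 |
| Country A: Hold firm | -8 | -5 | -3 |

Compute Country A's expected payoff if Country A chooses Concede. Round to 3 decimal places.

4.200

E[Concede] = 0.4·(-9) + 0.6·13 = (-3.6) + 7.8 = 4.2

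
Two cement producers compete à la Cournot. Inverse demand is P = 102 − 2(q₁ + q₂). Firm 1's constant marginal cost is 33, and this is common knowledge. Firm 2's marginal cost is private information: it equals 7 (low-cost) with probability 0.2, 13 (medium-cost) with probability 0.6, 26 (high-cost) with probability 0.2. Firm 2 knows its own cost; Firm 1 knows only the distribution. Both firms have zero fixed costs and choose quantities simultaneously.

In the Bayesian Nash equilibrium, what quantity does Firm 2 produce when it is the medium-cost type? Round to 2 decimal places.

Firm 2 with cost c maximizes (102 − 2(q₁+q₂) − c)·q₂, giving q₂(c) = (102 − c − 2q₁)/4.
E[c₂] = 0.2·7 + 0.6·13 + 0.2·26 = 14.4
Firm 1's FOC against E[q₂] yields q₁ = (102 − 2·33 + E[c₂])/6 = (102 − 66 + 14.4)/6 = 8.4.
q₂(medium-cost) = (102 − 13 − 2·8.4)/4 = 18.05.

18.05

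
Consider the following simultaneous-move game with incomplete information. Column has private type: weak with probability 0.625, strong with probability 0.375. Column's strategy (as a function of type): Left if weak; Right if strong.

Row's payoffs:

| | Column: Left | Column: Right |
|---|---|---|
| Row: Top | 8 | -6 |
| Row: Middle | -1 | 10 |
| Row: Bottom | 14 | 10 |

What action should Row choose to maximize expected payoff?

E[Top] = 0.625·(8) + 0.375·(-6) = 2.75
E[Middle] = 0.625·(-1) + 0.375·(10) = 3.125
E[Bottom] = 0.625·(14) + 0.375·(10) = 12.5
Best response: Bottom (12.5 is the largest).

Bottom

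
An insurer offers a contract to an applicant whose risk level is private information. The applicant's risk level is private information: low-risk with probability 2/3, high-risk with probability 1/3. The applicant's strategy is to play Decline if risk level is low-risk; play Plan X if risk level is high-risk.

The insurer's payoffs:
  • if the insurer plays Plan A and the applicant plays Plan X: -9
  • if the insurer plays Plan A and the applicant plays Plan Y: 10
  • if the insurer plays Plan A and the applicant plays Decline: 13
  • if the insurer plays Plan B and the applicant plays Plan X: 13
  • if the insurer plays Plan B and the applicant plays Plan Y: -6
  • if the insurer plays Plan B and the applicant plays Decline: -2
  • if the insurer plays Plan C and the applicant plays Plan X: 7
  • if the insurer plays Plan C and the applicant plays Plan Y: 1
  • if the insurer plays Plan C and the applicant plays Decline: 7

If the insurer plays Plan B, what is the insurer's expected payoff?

3

E[Plan B] = 2/3·(-2) + 1/3·13 = (-4/3) + 13/3 = 3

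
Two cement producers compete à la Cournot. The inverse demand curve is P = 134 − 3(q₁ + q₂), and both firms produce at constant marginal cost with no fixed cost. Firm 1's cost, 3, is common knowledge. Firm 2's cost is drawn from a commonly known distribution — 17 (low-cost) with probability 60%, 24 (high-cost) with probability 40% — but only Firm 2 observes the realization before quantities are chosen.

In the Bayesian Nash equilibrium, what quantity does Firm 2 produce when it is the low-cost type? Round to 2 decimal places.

Type-c best response for Firm 2: q₂(c) = (134 − c)/6 − q₁/2.
Firm 1 maximizes expected profit; its first-order condition is 134 − 6q₁ − 3E[q₂] − 3 = 0.
Substituting E[q₂] and solving: E[c₂] = 19.8, so q₁ = (134 − 2·3 + 19.8)/9 = 16.4222.
q₂(low-cost) = (134 − 17 − 3·16.4222)/6 = 11.2889.

11.29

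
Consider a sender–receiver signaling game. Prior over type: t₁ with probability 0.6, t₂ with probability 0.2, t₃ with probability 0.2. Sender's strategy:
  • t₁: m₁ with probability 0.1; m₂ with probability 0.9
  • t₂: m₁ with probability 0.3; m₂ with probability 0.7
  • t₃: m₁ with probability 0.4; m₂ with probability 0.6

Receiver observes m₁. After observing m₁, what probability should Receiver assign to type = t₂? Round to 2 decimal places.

P(m₁) = 0.6·0.1 + 0.2·0.3 + 0.2·0.4 = 0.2
P(t₂ | m₁) = (0.2·0.3) / 0.2 = 0.06 / 0.2 = 0.3

0.30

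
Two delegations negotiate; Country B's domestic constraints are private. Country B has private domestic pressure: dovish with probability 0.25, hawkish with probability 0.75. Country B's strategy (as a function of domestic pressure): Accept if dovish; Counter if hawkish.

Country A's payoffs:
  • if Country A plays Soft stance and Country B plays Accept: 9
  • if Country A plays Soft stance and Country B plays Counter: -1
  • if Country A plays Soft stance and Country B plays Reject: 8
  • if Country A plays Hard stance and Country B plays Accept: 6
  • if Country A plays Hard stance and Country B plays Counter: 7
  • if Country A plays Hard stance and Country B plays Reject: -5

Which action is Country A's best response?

E[Soft stance] = 0.25·(9) + 0.75·(-1) = 1.5
E[Hard stance] = 0.25·(6) + 0.75·(7) = 6.75
Best response: Hard stance (6.75 is the largest).

Hard stance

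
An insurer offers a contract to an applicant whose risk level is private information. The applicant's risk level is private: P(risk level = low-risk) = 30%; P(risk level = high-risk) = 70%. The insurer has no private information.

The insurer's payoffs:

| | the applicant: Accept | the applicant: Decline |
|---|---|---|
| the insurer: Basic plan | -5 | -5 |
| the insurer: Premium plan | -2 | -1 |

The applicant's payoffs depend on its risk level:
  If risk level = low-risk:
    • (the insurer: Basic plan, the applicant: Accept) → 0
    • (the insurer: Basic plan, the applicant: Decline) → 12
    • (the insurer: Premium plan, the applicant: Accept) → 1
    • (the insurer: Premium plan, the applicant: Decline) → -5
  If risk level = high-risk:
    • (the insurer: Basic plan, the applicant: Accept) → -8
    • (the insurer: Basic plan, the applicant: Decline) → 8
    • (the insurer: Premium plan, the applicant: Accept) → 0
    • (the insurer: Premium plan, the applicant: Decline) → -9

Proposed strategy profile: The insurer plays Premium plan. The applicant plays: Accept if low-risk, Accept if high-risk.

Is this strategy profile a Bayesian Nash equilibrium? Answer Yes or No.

A profile is a BNE iff every type of every player is best-responding given beliefs about the other side.
The insurer plays Premium plan: E[Premium plan] = 0.3·(-2) + 0.7·(-2) = -2; E[Basic plan] = -5. Best-responding. ✓
The applicant (risk level low-risk), facing Premium plan: Accept gives 1, Decline gives -5. Proposed Accept is best. ✓
The applicant (risk level high-risk), facing Premium plan: Accept gives 0, Decline gives -9. Proposed Accept is best. ✓

Yes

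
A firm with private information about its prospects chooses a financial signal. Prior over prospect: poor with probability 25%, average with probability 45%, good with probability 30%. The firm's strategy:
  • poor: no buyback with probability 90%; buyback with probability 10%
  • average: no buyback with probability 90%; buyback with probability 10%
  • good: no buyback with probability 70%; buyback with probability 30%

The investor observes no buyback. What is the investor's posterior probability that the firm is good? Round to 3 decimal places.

Apply Bayes' rule using the sender's strategy as the likelihood.
P(no buyback) = 0.25·0.9 + 0.45·0.9 + 0.3·0.7 = 0.84
P(good | no buyback) = (0.3·0.7) / 0.84 = 0.21 / 0.84 = 0.25

0.250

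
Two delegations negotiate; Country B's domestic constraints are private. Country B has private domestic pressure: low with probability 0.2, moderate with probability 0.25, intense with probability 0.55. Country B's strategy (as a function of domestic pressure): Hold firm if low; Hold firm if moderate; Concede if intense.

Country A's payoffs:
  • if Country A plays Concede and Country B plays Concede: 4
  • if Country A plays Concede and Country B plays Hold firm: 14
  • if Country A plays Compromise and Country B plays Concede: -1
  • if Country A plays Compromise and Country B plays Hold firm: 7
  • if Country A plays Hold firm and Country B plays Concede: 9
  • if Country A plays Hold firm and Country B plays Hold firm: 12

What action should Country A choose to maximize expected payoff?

Hold firm

Compute Country A's expected payoff for each action, taking the expectation over Country B's type.
E[Concede] = 0.2·(14) + 0.25·(14) + 0.55·(4) = 8.5
E[Compromise] = 0.2·(7) + 0.25·(7) + 0.55·(-1) = 2.6
E[Hold firm] = 0.2·(12) + 0.25·(12) + 0.55·(9) = 10.35
Best response: Hold firm (10.35 is the largest).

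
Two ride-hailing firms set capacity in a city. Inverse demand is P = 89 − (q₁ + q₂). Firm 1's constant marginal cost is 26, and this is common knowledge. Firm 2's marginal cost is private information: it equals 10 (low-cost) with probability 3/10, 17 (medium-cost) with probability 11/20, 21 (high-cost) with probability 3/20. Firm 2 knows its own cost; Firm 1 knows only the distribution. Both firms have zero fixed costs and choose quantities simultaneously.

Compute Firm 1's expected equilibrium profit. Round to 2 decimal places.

Firm 2 with cost c maximizes (89 − (q₁+q₂) − c)·q₂, giving q₂(c) = (89 − c − q₁)/2.
E[c₂] = 3/10·10 + 11/20·17 + 3/20·21 = 15.5
Firm 1's FOC against E[q₂] yields q₁ = (89 − 2·26 + E[c₂])/3 = (89 − 52 + 15.5)/3 = 17.5.
E[P] = 89 − (q₁ + E[q₂]) = 43.5; Firm 1's expected profit = (E[P] − 26)·q₁ = (43.5 − 26)·17.5 = 306.25.

306.25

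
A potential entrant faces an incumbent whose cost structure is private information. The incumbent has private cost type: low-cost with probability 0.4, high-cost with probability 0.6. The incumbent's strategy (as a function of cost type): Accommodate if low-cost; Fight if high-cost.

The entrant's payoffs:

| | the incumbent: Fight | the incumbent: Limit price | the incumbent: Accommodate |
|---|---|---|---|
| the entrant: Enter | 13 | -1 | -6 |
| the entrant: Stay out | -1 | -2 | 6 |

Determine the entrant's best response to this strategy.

Enter

E[Enter] = 0.4·(-6) + 0.6·(13) = 5.4
E[Stay out] = 0.4·(6) + 0.6·(-1) = 1.8
Best response: Enter (5.4 is the largest).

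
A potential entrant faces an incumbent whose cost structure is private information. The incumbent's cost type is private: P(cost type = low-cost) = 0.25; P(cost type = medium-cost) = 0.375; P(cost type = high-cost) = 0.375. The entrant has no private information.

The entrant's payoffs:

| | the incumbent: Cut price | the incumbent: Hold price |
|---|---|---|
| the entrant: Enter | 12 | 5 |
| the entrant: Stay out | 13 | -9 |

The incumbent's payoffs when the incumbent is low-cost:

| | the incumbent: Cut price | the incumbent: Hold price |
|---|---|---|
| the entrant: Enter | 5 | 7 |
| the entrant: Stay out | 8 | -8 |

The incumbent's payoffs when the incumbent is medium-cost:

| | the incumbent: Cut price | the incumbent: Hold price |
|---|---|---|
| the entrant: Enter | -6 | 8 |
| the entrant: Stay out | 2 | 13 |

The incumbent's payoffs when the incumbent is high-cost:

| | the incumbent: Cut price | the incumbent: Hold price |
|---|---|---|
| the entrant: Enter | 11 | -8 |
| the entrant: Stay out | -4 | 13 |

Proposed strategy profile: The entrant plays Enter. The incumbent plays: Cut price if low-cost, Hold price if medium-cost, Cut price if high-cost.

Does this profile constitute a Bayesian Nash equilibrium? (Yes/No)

No

The entrant plays Enter: E[Enter] = 0.25·(12) + 0.375·(5) + 0.375·(12) = 9.375; E[Stay out] = 4.75. Best-responding. ✓
The incumbent (cost type low-cost), facing Enter: Cut price gives 5, Hold price gives 7. Proposed Cut price is not best — profitable deviation exists. ✗
The incumbent (cost type medium-cost), facing Enter: Cut price gives -6, Hold price gives 8. Proposed Hold price is best. ✓
The incumbent (cost type high-cost), facing Enter: Cut price gives 11, Hold price gives -8. Proposed Cut price is best. ✓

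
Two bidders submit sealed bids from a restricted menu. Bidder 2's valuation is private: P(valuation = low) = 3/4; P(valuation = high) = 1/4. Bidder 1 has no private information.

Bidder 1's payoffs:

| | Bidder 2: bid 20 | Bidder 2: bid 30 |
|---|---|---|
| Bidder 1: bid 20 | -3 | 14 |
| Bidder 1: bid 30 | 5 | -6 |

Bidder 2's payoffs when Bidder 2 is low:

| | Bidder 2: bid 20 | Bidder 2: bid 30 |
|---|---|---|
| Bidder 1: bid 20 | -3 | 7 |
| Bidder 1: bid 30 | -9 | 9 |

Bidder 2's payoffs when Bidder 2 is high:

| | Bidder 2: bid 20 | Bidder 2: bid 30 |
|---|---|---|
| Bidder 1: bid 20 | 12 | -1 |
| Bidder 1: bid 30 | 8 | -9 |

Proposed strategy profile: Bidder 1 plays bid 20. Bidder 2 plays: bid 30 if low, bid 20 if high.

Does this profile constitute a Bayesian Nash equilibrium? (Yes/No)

Bidder 1 plays bid 20: E[bid 20] = 3/4·(14) + 1/4·(-3) = 39/4; E[bid 30] = -13/4. Best-responding. ✓
Bidder 2 (valuation low), facing bid 20: bid 20 gives -3, bid 30 gives 7. Proposed bid 30 is best. ✓
Bidder 2 (valuation high), facing bid 20: bid 20 gives 12, bid 30 gives -1. Proposed bid 20 is best. ✓

Yes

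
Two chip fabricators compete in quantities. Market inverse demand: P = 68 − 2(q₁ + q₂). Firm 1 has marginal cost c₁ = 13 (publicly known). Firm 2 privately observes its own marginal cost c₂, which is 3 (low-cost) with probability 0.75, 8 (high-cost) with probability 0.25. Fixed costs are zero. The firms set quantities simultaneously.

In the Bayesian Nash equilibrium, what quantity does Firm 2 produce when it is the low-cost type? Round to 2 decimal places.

12.40

Firm 2 with cost c maximizes (68 − 2(q₁+q₂) − c)·q₂, giving q₂(c) = (68 − c − 2q₁)/4.
E[c₂] = 0.75·3 + 0.25·8 = 4.25
Firm 1's FOC against E[q₂] yields q₁ = (68 − 2·13 + E[c₂])/6 = (68 − 26 + 4.25)/6 = 7.70833.
q₂(low-cost) = (68 − 3 − 2·7.70833)/4 = 12.3958.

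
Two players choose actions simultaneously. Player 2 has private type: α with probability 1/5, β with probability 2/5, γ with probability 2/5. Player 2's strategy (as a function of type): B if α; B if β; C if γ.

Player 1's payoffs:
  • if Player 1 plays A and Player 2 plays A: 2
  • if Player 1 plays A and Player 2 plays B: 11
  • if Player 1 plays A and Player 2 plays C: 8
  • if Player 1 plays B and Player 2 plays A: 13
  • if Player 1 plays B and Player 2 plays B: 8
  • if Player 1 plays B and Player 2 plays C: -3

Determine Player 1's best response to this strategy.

A

E[A] = 1/5·(11) + 2/5·(11) + 2/5·(8) = 49/5
E[B] = 1/5·(8) + 2/5·(8) + 2/5·(-3) = 18/5
Best response: A (49/5 is the largest).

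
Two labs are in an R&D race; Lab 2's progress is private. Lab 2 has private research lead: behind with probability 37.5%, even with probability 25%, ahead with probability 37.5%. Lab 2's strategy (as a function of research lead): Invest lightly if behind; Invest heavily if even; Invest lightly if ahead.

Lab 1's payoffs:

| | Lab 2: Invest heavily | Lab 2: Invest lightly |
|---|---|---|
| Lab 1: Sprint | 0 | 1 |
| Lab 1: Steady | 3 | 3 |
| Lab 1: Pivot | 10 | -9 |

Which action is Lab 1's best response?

Steady

E[Sprint] = 0.375·(1) + 0.25·(0) + 0.375·(1) = 0.75
E[Steady] = 0.375·(3) + 0.25·(3) + 0.375·(3) = 3
E[Pivot] = 0.375·(-9) + 0.25·(10) + 0.375·(-9) = -4.25
Best response: Steady (3 is the largest).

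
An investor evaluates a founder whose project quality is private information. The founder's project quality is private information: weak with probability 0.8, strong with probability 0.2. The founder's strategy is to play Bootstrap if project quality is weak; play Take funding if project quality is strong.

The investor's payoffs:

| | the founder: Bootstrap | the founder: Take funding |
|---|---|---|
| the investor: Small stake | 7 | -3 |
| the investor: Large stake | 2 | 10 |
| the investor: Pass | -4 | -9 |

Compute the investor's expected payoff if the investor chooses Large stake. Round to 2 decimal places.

E[Large stake] = 0.8·2 + 0.2·10 = 1.6 + 2 = 3.6

3.60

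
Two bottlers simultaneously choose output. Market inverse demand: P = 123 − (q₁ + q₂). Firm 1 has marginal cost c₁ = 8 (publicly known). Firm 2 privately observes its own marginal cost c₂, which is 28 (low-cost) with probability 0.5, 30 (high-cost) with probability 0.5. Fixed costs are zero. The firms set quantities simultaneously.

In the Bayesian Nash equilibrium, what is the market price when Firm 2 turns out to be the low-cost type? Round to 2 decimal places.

52.83

Firm 2 with cost c maximizes (123 − (q₁+q₂) − c)·q₂, giving q₂(c) = (123 − c − q₁)/2.
E[c₂] = 0.5·28 + 0.5·30 = 29
Firm 1's FOC against E[q₂] yields q₁ = (123 − 2·8 + E[c₂])/3 = (123 − 16 + 29)/3 = 45.3333.
q₂(low-cost) = 24.8333, so P = 123 − (45.3333 + 24.8333) = 52.8333.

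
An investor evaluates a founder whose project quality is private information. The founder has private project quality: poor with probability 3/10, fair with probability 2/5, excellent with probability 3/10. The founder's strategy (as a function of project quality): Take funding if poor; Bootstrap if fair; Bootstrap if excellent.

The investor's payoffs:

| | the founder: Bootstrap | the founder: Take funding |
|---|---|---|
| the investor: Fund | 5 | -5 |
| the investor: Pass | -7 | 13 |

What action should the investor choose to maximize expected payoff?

Fund

E[Fund] = 3/10·(-5) + 2/5·(5) + 3/10·(5) = 2
E[Pass] = 3/10·(13) + 2/5·(-7) + 3/10·(-7) = -1
Best response: Fund (2 is the largest).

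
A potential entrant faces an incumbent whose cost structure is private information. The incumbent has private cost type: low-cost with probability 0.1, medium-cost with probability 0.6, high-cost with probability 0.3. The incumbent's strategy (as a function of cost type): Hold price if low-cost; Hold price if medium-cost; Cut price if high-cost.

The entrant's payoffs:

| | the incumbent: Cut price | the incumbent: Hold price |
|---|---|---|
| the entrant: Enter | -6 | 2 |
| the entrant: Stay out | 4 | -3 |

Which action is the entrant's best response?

E[Enter] = 0.1·(2) + 0.6·(2) + 0.3·(-6) = -0.4
E[Stay out] = 0.1·(-3) + 0.6·(-3) + 0.3·(4) = -0.9
Best response: Enter (-0.4 is the largest).

Enter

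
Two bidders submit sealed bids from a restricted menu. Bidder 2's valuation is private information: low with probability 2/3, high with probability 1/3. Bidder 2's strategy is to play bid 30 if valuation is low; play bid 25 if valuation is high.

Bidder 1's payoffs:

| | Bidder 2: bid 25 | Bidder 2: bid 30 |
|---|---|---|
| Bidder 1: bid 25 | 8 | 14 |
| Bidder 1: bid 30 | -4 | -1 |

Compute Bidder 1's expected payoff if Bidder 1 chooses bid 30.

-2

E[bid 30] = 2/3·(-1) + 1/3·(-4) = (-2/3) + (-4/3) = -2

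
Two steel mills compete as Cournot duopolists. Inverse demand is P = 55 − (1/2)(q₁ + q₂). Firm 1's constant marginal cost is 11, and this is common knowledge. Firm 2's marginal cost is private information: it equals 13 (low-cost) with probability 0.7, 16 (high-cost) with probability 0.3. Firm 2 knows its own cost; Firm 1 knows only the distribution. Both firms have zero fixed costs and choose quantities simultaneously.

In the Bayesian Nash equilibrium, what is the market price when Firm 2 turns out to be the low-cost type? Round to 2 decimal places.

26.18

Type-c best response for Firm 2: q₂(c) = (55 − c) − q₁/2.
Firm 1 maximizes expected profit; its first-order condition is 55 − q₁ − (1/2)E[q₂] − 11 = 0.
Substituting E[q₂] and solving: E[c₂] = 13.9, so q₁ = (55 − 2·11 + 13.9)/(3/2) = 31.2667.
q₂(low-cost) = 26.3667, so P = 55 − (1/2)·(31.2667 + 26.3667) = 26.1833.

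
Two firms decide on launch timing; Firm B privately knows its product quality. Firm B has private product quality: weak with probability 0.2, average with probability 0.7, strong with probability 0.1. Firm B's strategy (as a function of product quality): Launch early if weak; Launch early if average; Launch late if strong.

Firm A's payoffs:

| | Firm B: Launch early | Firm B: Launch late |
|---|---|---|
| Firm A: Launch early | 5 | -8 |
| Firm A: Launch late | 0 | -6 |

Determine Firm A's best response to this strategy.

E[Launch early] = 0.2·(5) + 0.7·(5) + 0.1·(-8) = 3.7
E[Launch late] = 0.2·(0) + 0.7·(0) + 0.1·(-6) = -0.6
Best response: Launch early (3.7 is the largest).

Launch early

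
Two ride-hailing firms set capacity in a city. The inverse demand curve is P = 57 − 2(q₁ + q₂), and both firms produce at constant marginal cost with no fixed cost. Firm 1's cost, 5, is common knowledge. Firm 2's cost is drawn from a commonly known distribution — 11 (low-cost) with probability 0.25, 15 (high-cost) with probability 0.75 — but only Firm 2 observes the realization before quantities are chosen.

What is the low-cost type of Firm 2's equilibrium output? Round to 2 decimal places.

Type-c best response for Firm 2: q₂(c) = (57 − c)/4 − q₁/2.
Firm 1 maximizes expected profit; its first-order condition is 57 − 4q₁ − 2E[q₂] − 5 = 0.
Substituting E[q₂] and solving: E[c₂] = 14, so q₁ = (57 − 2·5 + 14)/6 = 10.1667.
q₂(low-cost) = (57 − 11 − 2·10.1667)/4 = 6.41667.

6.42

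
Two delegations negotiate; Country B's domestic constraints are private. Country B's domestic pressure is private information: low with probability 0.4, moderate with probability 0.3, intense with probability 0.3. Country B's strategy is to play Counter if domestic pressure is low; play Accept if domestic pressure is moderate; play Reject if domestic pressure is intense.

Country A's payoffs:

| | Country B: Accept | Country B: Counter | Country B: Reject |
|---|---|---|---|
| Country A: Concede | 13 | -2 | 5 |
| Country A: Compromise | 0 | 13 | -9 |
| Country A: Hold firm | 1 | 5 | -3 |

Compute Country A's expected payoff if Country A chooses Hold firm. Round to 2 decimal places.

1.40

E[Hold firm] = 0.4·5 + 0.3·1 + 0.3·(-3) = 2 + 0.3 + (-0.9) = 1.4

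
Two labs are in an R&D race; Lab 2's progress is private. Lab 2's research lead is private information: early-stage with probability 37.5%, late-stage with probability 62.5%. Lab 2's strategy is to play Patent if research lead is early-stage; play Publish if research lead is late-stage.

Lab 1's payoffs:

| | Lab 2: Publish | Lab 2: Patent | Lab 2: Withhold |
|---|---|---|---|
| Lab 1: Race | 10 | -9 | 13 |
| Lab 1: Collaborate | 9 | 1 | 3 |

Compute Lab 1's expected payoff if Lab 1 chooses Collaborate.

E[Collaborate] = 0.375·1 + 0.625·9 = 0.375 + 5.625 = 6

6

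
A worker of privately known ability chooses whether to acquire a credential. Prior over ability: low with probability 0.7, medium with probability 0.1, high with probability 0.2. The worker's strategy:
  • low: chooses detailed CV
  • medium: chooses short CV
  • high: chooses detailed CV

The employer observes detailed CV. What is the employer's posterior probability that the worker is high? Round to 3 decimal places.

P(detailed CV) = 0.7·1 + 0.1·0 + 0.2·1 = 0.9
P(high | detailed CV) = (0.2·1) / 0.9 = 0.2 / 0.9 = 0.222222

0.222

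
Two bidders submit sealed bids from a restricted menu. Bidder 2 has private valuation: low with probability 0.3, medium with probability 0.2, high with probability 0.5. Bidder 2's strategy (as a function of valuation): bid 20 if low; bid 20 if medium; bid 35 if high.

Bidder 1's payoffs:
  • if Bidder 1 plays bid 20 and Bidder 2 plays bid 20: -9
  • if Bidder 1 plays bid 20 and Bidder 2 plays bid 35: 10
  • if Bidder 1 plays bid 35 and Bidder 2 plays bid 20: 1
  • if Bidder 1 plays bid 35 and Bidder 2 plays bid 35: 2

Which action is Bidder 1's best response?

E[bid 20] = 0.3·(-9) + 0.2·(-9) + 0.5·(10) = 0.5
E[bid 35] = 0.3·(1) + 0.2·(1) + 0.5·(2) = 1.5
Best response: bid 35 (1.5 is the largest).

bid 35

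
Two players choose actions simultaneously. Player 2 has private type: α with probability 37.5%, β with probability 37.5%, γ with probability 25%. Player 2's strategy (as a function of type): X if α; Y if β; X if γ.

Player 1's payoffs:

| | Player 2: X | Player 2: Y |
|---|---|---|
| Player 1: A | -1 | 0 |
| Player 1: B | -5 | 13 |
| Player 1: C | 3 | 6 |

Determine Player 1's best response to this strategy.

E[A] = 0.375·(-1) + 0.375·(0) + 0.25·(-1) = -0.625
E[B] = 0.375·(-5) + 0.375·(13) + 0.25·(-5) = 1.75
E[C] = 0.375·(3) + 0.375·(6) + 0.25·(3) = 4.125
Best response: C (4.125 is the largest).

C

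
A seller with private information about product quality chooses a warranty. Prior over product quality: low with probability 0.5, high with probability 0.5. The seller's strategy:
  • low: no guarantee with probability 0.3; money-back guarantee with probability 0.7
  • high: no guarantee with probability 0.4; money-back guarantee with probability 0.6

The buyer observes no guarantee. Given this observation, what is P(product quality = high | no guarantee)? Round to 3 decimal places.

0.571

P(no guarantee) = 0.5·0.3 + 0.5·0.4 = 0.35
P(high | no guarantee) = (0.5·0.4) / 0.35 = 0.2 / 0.35 = 0.571429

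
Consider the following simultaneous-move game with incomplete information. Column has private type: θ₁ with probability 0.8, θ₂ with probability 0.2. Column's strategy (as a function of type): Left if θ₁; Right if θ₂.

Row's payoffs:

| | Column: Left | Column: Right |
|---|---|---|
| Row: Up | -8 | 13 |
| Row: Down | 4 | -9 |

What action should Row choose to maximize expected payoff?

Down

Compute Row's expected payoff for each action, taking the expectation over Column's type.
E[Up] = 0.8·(-8) + 0.2·(13) = -3.8
E[Down] = 0.8·(4) + 0.2·(-9) = 1.4
Best response: Down (1.4 is the largest).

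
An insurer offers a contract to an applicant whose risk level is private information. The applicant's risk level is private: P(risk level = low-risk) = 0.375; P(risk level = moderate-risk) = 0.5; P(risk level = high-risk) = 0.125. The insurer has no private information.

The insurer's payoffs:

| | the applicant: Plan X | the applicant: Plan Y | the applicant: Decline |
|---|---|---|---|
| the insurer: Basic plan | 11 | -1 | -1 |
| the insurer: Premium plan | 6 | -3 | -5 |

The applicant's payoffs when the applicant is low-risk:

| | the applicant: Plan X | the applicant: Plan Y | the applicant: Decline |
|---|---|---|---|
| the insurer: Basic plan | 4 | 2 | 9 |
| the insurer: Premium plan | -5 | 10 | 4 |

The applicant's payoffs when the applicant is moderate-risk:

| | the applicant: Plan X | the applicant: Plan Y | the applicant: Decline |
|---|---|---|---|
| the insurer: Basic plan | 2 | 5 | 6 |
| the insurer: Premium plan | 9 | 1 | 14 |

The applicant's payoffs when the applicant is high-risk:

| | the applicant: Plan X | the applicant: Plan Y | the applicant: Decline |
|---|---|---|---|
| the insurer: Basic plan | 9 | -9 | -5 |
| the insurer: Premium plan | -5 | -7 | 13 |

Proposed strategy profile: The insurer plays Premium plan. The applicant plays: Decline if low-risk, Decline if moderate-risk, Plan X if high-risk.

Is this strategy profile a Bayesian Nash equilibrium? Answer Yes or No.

A profile is a BNE iff every type of every player is best-responding given beliefs about the other side.
The insurer plays Premium plan: E[Premium plan] = 0.375·(-5) + 0.5·(-5) + 0.125·(6) = -3.625; E[Basic plan] = 0.5. Not best-responding. ✗
The applicant (risk level low-risk), facing Premium plan: Plan X gives -5, Plan Y gives 10, Decline gives 4. Proposed Decline is not best — profitable deviation exists. ✗
The applicant (risk level moderate-risk), facing Premium plan: Plan X gives 9, Plan Y gives 1, Decline gives 14. Proposed Decline is best. ✓
The applicant (risk level high-risk), facing Premium plan: Plan X gives -5, Plan Y gives -7, Decline gives 13. Proposed Plan X is not best — profitable deviation exists. ✗

No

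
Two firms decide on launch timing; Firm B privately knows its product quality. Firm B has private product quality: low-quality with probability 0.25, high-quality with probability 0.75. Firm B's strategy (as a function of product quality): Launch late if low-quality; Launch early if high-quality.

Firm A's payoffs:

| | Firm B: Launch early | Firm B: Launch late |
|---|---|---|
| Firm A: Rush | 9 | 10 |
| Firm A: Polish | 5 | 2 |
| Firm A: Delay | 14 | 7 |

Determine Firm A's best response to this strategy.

Delay

Compute Firm A's expected payoff for each action, taking the expectation over Firm B's type.
E[Rush] = 0.25·(10) + 0.75·(9) = 9.25
E[Polish] = 0.25·(2) + 0.75·(5) = 4.25
E[Delay] = 0.25·(7) + 0.75·(14) = 12.25
Best response: Delay (12.25 is the largest).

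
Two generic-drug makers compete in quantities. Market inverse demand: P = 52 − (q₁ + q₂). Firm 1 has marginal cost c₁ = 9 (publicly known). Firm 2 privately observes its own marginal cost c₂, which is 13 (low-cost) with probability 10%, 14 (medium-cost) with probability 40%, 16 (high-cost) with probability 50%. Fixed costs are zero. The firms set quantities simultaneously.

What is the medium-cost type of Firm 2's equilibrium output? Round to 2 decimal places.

Type-c best response for Firm 2: q₂(c) = (52 − c)/2 − q₁/2.
Firm 1 maximizes expected profit; its first-order condition is 52 − 2q₁ − E[q₂] − 9 = 0.
Substituting E[q₂] and solving: E[c₂] = 14.9, so q₁ = (52 − 2·9 + 14.9)/3 = 16.3.
q₂(medium-cost) = (52 − 14 − 16.3)/2 = 10.85.

10.85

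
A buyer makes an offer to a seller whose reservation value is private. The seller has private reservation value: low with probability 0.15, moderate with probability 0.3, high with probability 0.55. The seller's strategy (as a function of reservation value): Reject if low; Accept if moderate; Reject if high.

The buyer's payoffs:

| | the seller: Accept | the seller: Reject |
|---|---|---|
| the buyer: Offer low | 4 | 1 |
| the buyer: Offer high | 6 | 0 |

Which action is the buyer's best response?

Offer low

E[Offer low] = 0.15·(1) + 0.3·(4) + 0.55·(1) = 1.9
E[Offer high] = 0.15·(0) + 0.3·(6) + 0.55·(0) = 1.8
Best response: Offer low (1.9 is the largest).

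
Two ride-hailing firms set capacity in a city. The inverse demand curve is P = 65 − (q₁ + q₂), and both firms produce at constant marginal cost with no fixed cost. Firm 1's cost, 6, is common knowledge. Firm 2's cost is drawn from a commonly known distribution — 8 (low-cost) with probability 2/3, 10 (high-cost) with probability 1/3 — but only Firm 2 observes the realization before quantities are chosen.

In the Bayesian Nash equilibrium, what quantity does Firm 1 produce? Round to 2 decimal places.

20.56

Firm 2 with cost c maximizes (65 − (q₁+q₂) − c)·q₂, giving q₂(c) = (65 − c − q₁)/2.
E[c₂] = 2/3·8 + 1/3·10 = 8.66667
Firm 1's FOC against E[q₂] yields q₁ = (65 − 2·6 + E[c₂])/3 = (65 − 12 + 8.66667)/3 = 20.5556.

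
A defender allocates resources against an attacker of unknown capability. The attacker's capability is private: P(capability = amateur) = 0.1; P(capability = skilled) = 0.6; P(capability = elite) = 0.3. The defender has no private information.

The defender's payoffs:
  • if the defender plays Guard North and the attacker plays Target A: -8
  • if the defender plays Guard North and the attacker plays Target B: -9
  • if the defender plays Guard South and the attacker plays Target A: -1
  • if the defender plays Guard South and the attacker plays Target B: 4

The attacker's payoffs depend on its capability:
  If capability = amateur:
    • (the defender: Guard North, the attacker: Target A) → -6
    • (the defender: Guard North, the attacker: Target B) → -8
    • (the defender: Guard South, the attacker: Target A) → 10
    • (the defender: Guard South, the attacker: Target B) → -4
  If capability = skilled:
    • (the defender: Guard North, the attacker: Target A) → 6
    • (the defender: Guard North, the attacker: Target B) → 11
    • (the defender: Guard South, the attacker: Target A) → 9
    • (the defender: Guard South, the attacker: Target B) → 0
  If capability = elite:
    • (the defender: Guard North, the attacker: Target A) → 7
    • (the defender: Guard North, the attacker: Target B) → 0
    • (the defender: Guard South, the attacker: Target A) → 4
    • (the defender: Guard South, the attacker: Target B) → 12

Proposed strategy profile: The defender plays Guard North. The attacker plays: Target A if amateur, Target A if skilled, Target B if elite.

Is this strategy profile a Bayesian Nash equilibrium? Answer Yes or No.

The defender plays Guard North: E[Guard North] = 0.1·(-8) + 0.6·(-8) + 0.3·(-9) = -8.3; E[Guard South] = 0.5. Not best-responding. ✗
The attacker (capability amateur), facing Guard North: Target A gives -6, Target B gives -8. Proposed Target A is best. ✓
The attacker (capability skilled), facing Guard North: Target A gives 6, Target B gives 11. Proposed Target A is not best — profitable deviation exists. ✗
The attacker (capability elite), facing Guard North: Target A gives 7, Target B gives 0. Proposed Target B is not best — profitable deviation exists. ✗

No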